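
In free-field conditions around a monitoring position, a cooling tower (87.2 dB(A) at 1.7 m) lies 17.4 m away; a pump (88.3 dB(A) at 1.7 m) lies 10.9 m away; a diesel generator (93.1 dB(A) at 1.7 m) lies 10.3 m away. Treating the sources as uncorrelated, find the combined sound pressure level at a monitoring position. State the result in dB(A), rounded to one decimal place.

Propagate each source to the receiver with L = L_ref − 20·log₁₀(r/r_ref), then add intensities.
cooling tower: 87.2 − 20·log₁₀(17.4/1.7) = 87.2 − 20.20 = 67.00 dB(A).
pump: 88.3 − 20·log₁₀(10.9/1.7) = 88.3 − 16.14 = 72.16 dB(A).
diesel generator: 93.1 − 20·log₁₀(10.3/1.7) = 93.1 − 15.65 = 77.45 dB(A).
Σ 10^(L/10) = 7.707e+07 → L_total = 10·log₁₀(7.707e+07) = 78.87 dB(A).

78.9 dB(A)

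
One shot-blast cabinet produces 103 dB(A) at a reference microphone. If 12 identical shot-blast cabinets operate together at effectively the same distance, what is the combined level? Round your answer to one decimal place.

With 12 equal, uncorrelated contributions the intensity is 12× that of one unit, giving a rise of 10·log₁₀ 12.
L_total = 103 + 10·log₁₀(12) = 103 + 10.792 = 113.79 dB(A).

113.8 dB(A)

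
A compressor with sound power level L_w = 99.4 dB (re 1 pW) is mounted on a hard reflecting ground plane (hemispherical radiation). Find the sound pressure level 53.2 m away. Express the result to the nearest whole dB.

57 dB

Free-field hemispherical radiation: L_p = L_w − 10·log₁₀(2π·r²), r = 53.2 m.
2π·r² = 1.778e+04 m², 10·log₁₀ of that is 42.500 dB.
L_p = 99.4 − 42.500 = 56.90 dB.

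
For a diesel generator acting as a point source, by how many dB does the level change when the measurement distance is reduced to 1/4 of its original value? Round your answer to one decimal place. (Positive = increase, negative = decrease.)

A point source loses 6 dB per doubling of distance; generally ΔL = −20·log₁₀(r₂/r₁).
ΔL = −20·log₁₀(0.25) = +12.04 dB.

+12.0 dB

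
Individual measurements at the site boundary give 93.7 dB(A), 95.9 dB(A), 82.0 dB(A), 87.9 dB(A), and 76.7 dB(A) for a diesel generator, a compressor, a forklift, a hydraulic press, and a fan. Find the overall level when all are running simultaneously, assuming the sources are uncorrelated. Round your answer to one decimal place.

98.5 dB(A)

For uncorrelated sources the intensities add, so convert each level to linear form, sum, and take 10·log₁₀ of the total.
Σ 10^(L/10) = 10^(93.7/10) + 10^(95.9/10) + 10^(82.0/10) + 10^(87.9/10) + 10^(76.7/10) = 7.057e+09.
L_total = 10·log₁₀(7.057e+09) = 98.49 dB(A).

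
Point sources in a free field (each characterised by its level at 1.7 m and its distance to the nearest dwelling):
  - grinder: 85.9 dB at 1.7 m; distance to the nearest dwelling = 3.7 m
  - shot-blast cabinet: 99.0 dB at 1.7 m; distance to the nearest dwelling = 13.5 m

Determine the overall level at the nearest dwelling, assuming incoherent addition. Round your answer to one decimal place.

Apply inverse-square spreading to bring every level to the receiver, then sum 10^(L/10).
grinder: 85.9 − 20·log₁₀(3.7/1.7) = 85.9 − 6.76 = 79.14 dB.
shot-blast cabinet: 99.0 − 20·log₁₀(13.5/1.7) = 99.0 − 18.00 = 81.00 dB.
Σ 10^(L/10) = 2.081e+08 → L_total = 10·log₁₀(2.081e+08) = 83.18 dB.

83.2 dB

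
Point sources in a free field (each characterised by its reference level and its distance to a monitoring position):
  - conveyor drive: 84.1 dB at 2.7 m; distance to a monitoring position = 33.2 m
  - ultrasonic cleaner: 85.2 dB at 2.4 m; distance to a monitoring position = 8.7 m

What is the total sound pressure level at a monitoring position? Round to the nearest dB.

74 dB

Apply inverse-square spreading to bring every level to the receiver, then sum 10^(L/10).
conveyor drive: 84.1 − 20·log₁₀(33.2/2.7) = 84.1 − 21.80 = 62.30 dB.
ultrasonic cleaner: 85.2 − 20·log₁₀(8.7/2.4) = 85.2 − 11.19 = 74.01 dB.
Σ 10^(L/10) = 2.690e+07 → L_total = 10·log₁₀(2.690e+07) = 74.30 dB.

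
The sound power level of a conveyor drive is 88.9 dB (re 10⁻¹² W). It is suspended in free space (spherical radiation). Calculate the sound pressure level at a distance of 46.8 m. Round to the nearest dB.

45 dB

L_p = L_w − 10·log₁₀(4π·r²) with r = 46.8 m.
4π·r² = 2.752e+04 m², 10·log₁₀ of that is 44.397 dB.
L_p = 88.9 − 44.397 = 44.50 dB.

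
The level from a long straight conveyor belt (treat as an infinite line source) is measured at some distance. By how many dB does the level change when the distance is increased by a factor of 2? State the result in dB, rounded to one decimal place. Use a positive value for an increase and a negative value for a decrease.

Line-source spreading: ΔL = −10·log₁₀(r₂/r₁).
ΔL = −10·log₁₀(2) = -3.01 dB.

-3.0 dB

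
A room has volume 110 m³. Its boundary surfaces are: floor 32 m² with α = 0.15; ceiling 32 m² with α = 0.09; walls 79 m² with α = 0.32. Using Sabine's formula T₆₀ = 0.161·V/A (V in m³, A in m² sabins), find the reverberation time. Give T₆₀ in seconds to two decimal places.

0.54 s

A = Σ Sᵢαᵢ = 32·0.15 + 32·0.09 + 79·0.32 = 32.96 m².
T₆₀ = 0.161 × 110 / 32.96 = 0.537 s.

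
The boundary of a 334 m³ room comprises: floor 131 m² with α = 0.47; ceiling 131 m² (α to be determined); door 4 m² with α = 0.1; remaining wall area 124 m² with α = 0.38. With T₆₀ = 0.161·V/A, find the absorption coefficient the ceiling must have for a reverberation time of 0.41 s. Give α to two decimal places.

From T₆₀ = 0.161·V/A, the target T₆₀ = 0.41 s needs A = 0.161·334/0.41 = 131.16 m².
Absorption from the other surfaces = 131·0.47 + 4·0.1 + 124·0.38 = 109.09 m², so the ceiling must supply 22.07 m² over 131 m².
α = 22.07/131 = 0.168.

0.17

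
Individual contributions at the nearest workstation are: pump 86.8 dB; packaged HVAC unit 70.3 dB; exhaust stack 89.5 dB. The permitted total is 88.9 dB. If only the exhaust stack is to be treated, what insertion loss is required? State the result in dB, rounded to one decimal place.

4.9 dB

The untreated sources together contribute 10^(86.8/10) + 10^(70.3/10) = 4.893e+08, i.e. 86.90 dB.
To meet 88.9 dB overall, the treated exhaust stack may contribute at most 10^(88.9/10) − 4.893e+08 = 2.869e+08, i.e. 84.58 dB.
So the exhaust stack must be reduced from 89.5 to 84.58 dB: IL = 4.92 dB.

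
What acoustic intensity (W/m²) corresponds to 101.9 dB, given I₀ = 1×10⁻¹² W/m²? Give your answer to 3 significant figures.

L = 10·log₁₀(I/I₀) ⇒ I = I₀·10^(L/10) = 10⁻¹² × 10^10.19.

0.0155 W/m²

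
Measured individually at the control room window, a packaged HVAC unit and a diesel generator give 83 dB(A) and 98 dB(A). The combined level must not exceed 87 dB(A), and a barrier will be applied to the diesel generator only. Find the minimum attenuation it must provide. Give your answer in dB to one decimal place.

Fixed contribution from the other source: Σ 10^(L/10) = 10^(83/10) = 1.995e+08 (83.00 dB(A)).
The limit corresponds to 10^(87/10) = 5.012e+08; subtracting the fixed part leaves 3.017e+08 for the diesel generator, i.e. 84.80 dB(A).
So the diesel generator must be reduced from 98 to 84.80 dB(A): IL = 13.20 dB.

13.2 dB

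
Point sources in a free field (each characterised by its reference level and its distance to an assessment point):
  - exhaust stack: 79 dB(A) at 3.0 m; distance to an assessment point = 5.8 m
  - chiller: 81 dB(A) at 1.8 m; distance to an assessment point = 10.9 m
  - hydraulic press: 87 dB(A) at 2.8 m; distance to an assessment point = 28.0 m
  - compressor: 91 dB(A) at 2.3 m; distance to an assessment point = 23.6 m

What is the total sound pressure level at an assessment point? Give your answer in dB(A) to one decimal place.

Propagate each source to the receiver with L = L_ref − 20·log₁₀(r/r_ref), then add intensities.
exhaust stack: 79 − 20·log₁₀(5.8/3.0) = 79 − 5.73 = 73.27 dB(A).
chiller: 81 − 20·log₁₀(10.9/1.8) = 81 − 15.64 = 65.36 dB(A).
hydraulic press: 87 − 20·log₁₀(28.0/2.8) = 87 − 20.00 = 67.00 dB(A).
compressor: 91 − 20·log₁₀(23.6/2.3) = 91 − 20.22 = 70.78 dB(A).
Σ 10^(L/10) = 4.165e+07 → L_total = 10·log₁₀(4.165e+07) = 76.20 dB(A).

76.2 dB(A)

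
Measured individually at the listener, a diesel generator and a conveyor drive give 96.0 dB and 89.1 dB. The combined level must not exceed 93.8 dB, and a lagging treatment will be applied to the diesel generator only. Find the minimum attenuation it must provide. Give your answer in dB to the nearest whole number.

Everything except the diesel generator sums to 10^(89.1/10) = 8.128e+08 in linear terms, 89.10 dB.
The limit corresponds to 10^(93.8/10) = 2.399e+09; subtracting the fixed part leaves 1.586e+09 for the diesel generator, i.e. 92.00 dB.
So the diesel generator must be reduced from 96.0 to 92.00 dB: IL = 4.00 dB.

4 dB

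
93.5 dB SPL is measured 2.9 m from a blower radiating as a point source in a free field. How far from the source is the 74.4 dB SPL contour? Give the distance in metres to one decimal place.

For a point source L₁ − L₂ = 20·log₁₀(r₂/r₁), so r₂ = r₁·10^((L₁−L₂)/20).
r₂ = 2.9·10^((93.5−74.4)/20) = 2.9·10^(19.1/20) = 26.15 m.

26.1 m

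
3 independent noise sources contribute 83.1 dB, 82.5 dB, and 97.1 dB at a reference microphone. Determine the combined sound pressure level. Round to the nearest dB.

97 dB

For uncorrelated sources the intensities add, so convert each level to linear form, sum, and take 10·log₁₀ of the total.
Σ 10^(L/10) = 10^(83.1/10) + 10^(82.5/10) + 10^(97.1/10) = 5.511e+09.
L_total = 10·log₁₀(5.511e+09) = 97.41 dB.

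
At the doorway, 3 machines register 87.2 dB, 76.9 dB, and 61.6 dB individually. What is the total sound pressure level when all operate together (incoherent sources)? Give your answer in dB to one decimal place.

87.6 dB

For uncorrelated sources the intensities add, so convert each level to linear form, sum, and take 10·log₁₀ of the total.
Σ 10^(L/10) = 10^(87.2/10) + 10^(76.9/10) + 10^(61.6/10) = 5.752e+08.
L_total = 10·log₁₀(5.752e+08) = 87.60 dB.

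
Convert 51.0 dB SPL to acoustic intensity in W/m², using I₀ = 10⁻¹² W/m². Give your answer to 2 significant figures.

1.3e-07 W/m²

I = I₀·10^(L/10) = 10⁻¹² × 10^(51.0/10) = 10^(-6.900).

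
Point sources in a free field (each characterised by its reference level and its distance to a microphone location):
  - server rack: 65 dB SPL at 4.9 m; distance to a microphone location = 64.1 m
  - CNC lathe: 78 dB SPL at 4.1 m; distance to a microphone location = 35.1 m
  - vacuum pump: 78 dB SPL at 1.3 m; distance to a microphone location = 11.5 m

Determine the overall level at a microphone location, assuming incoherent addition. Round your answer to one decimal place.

Propagate each source to the receiver with L = L_ref − 20·log₁₀(r/r_ref), then add intensities.
server rack: 65 − 20·log₁₀(64.1/4.9) = 65 − 22.33 = 42.67 dB SPL.
CNC lathe: 78 − 20·log₁₀(35.1/4.1) = 78 − 18.65 = 59.35 dB SPL.
vacuum pump: 78 − 20·log₁₀(11.5/1.3) = 78 − 18.94 = 59.06 dB SPL.
Σ 10^(L/10) = 1.686e+06 → L_total = 10·log₁₀(1.686e+06) = 62.27 dB SPL.

62.3 dB SPL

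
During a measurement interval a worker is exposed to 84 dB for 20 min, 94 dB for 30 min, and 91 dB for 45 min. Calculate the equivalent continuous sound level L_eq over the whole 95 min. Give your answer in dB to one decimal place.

L_eq = 10·log₁₀[(1/T)·Σ tᵢ·10^(Lᵢ/10)] with T = 95 min.
Σ tᵢ·10^(Lᵢ/10) = 20·10^(84/10) + 30·10^(94/10) + 45·10^(91/10) = 1.370e+11.
L_eq = 10·log₁₀(1.370e+11/95) = 91.59 dB.

91.6 dB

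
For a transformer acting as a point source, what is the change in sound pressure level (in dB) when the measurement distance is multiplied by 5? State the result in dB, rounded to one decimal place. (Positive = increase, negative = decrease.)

With spherical spreading the level changes by −20·log₁₀(r₂/r₁).
ΔL = −20·log₁₀(5) = -13.98 dB.

-14.0 dB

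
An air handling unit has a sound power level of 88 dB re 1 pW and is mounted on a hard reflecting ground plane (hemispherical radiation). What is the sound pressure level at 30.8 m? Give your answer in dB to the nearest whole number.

Free-field hemispherical radiation: L_p = L_w − 10·log₁₀(2π·r²), r = 30.8 m.
2π·r² = 5960 m², 10·log₁₀ of that is 37.753 dB.
L_p = 88 − 37.753 = 50.25 dB.

50 dB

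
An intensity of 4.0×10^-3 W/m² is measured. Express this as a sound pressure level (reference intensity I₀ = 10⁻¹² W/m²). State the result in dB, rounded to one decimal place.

96.0 dB

L = 10·log₁₀(I/I₀) = 10·log₁₀(4.0×10^-3/10⁻¹²) = 10·log₁₀(4.0×10^9).
L = 10·(0.6021 + 9) = 96.02 dB.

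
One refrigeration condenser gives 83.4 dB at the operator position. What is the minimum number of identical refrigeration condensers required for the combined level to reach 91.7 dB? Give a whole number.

7

N identical sources give L₁ + 10·log₁₀ N, so require 10·log₁₀ N ≥ 91.7 − 83.4 = 8.3 dB.
N ≥ 10^(8.3/10) = 6.761, so N = 7.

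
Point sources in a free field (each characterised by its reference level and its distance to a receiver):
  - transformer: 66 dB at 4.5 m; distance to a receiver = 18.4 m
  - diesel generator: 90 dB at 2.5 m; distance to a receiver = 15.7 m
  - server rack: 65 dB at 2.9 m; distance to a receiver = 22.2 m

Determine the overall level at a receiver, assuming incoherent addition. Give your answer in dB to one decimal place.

Apply inverse-square spreading to bring every level to the receiver, then sum 10^(L/10).
transformer: 66 − 20·log₁₀(18.4/4.5) = 66 − 12.23 = 53.77 dB.
diesel generator: 90 − 20·log₁₀(15.7/2.5) = 90 − 15.96 = 74.04 dB.
server rack: 65 − 20·log₁₀(22.2/2.9) = 65 − 17.68 = 47.32 dB.
Σ 10^(L/10) = 2.565e+07 → L_total = 10·log₁₀(2.565e+07) = 74.09 dB.

74.1 dB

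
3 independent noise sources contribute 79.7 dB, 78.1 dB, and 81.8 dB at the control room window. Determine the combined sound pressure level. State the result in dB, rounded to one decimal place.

84.9 dB

For uncorrelated sources the intensities add, so convert each level to linear form, sum, and take 10·log₁₀ of the total.
Σ 10^(L/10) = 10^(79.7/10) + 10^(78.1/10) + 10^(81.8/10) = 3.092e+08.
L_total = 10·log₁₀(3.092e+08) = 84.90 dB.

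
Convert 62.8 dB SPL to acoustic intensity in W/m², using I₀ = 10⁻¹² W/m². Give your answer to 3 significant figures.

1.91e-06 W/m²

I/I₀ = 10^(62.8/10) = 1.905e+06, so I = 1.905e+06 × 10⁻¹² W/m².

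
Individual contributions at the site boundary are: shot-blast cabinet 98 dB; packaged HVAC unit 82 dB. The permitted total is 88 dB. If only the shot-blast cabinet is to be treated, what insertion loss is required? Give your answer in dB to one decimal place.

11.3 dB

Everything except the shot-blast cabinet sums to 10^(82/10) = 1.585e+08 in linear terms, 82.00 dB.
The limit corresponds to 10^(88/10) = 6.310e+08; subtracting the fixed part leaves 4.725e+08 for the shot-blast cabinet, i.e. 86.74 dB.
Required insertion loss = 98 − 86.74 = 11.26 dB.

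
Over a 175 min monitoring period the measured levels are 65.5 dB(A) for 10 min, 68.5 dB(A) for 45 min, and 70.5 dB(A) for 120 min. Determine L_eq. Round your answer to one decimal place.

Weight each interval's intensity by its duration and average over T = 175 min:
Σ tᵢ·10^(Lᵢ/10) = 10·10^(65.5/10) + 45·10^(68.5/10) + 120·10^(70.5/10) = 1.700e+09.
L_eq = 10·log₁₀(1.700e+09/175) = 69.88 dB(A).

69.9 dB(A)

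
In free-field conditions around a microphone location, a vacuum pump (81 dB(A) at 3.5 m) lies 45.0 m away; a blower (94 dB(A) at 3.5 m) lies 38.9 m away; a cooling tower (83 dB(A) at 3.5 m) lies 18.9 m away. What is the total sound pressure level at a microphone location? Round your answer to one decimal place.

Apply inverse-square spreading to bring every level to the receiver, then sum 10^(L/10).
vacuum pump: 81 − 20·log₁₀(45.0/3.5) = 81 − 22.18 = 58.82 dB(A).
blower: 94 − 20·log₁₀(38.9/3.5) = 94 − 20.92 = 73.08 dB(A).
cooling tower: 83 − 20·log₁₀(18.9/3.5) = 83 − 14.65 = 68.35 dB(A).
Σ 10^(L/10) = 2.794e+07 → L_total = 10·log₁₀(2.794e+07) = 74.46 dB(A).

74.5 dB(A)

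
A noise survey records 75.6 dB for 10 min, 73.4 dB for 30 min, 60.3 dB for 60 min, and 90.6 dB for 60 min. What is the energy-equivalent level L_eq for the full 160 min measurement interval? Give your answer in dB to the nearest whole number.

86 dB

The energy average is taken in the linear domain: L_eq = 10·log₁₀[(Σ tᵢ·10^(Lᵢ/10))/T], T = 160 min.
Σ tᵢ·10^(Lᵢ/10) = 10·10^(75.6/10) + 30·10^(73.4/10) + 60·10^(60.3/10) + 60·10^(90.6/10) = 6.997e+10.
L_eq = 10·log₁₀(6.997e+10/160) = 86.41 dB.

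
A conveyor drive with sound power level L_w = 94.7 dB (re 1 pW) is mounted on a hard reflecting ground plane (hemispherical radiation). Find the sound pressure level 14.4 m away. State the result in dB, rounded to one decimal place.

63.6 dB

L_p = L_w − 10·log₁₀(2π·r²) with r = 14.4 m.
2π·r² = 1303 m², 10·log₁₀ of that is 31.149 dB.
L_p = 94.7 − 31.149 = 63.55 dB.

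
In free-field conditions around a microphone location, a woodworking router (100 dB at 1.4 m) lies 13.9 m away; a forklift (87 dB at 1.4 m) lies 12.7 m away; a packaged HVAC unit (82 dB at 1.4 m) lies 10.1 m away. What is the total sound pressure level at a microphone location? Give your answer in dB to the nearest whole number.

Apply inverse-square spreading to bring every level to the receiver, then sum 10^(L/10).
woodworking router: 100 − 20·log₁₀(13.9/1.4) = 100 − 19.94 = 80.06 dB.
forklift: 87 − 20·log₁₀(12.7/1.4) = 87 − 19.15 = 67.85 dB.
packaged HVAC unit: 82 − 20·log₁₀(10.1/1.4) = 82 − 17.16 = 64.84 dB.
Σ 10^(L/10) = 1.106e+08 → L_total = 10·log₁₀(1.106e+08) = 80.44 dB.

80 dB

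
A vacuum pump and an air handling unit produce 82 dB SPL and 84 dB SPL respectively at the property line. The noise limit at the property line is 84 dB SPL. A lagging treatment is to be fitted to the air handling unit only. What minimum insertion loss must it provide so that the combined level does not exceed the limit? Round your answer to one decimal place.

4.3 dB

Everything except the air handling unit sums to 10^(82/10) = 1.585e+08 in linear terms, 82.00 dB SPL.
To meet 84 dB SPL overall, the treated air handling unit may contribute at most 10^(84/10) − 1.585e+08 = 9.270e+07, i.e. 79.67 dB SPL.
So the air handling unit must be reduced from 84 to 79.67 dB SPL: IL = 4.33 dB.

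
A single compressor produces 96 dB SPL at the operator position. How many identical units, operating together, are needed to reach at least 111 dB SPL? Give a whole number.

32

Need L₁ + 10·log₁₀ N ≥ 111, i.e. log₁₀ N ≥ 1.50.
N ≥ 10^(15.0/10) = 31.623, so N = 32.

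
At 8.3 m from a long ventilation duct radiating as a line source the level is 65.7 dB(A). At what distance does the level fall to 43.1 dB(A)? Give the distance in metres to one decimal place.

The 22.6 dB drop corresponds to a distance ratio of 10^(22.6/10) for a line source.
r₂ = 8.3·10^((65.7−43.1)/10) = 8.3·10^(22.6/10) = 1510.35 m.

1510.4 m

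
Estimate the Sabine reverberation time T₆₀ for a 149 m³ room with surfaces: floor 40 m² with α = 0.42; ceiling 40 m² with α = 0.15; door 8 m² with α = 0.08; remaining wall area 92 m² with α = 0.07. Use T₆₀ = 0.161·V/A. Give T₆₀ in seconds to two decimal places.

0.80 s

Summing Sᵢαᵢ: 40·0.42 + 40·0.15 + 8·0.08 + 92·0.07 = 29.88 m².
T₆₀ = 0.161·V/A = 0.161·149/29.88 = 0.803 s.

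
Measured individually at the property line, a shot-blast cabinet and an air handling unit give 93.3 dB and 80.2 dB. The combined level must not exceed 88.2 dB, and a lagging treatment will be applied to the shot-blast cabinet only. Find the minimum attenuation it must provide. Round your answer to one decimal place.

5.8 dB

The untreated sources together contribute 10^(80.2/10) = 1.047e+08, i.e. 80.20 dB.
To meet 88.2 dB overall, the treated shot-blast cabinet may contribute at most 10^(88.2/10) − 1.047e+08 = 5.560e+08, i.e. 87.45 dB.
So the shot-blast cabinet must be reduced from 93.3 to 87.45 dB: IL = 5.85 dB.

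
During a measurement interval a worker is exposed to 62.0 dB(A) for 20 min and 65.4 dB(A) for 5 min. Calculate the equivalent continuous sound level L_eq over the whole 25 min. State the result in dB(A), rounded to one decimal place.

Weight each interval's intensity by its duration and average over T = 25 min:
Σ tᵢ·10^(Lᵢ/10) = 20·10^(62.0/10) + 5·10^(65.4/10) = 4.903e+07.
L_eq = 10·log₁₀(4.903e+07/25) = 62.93 dB(A).

62.9 dB(A)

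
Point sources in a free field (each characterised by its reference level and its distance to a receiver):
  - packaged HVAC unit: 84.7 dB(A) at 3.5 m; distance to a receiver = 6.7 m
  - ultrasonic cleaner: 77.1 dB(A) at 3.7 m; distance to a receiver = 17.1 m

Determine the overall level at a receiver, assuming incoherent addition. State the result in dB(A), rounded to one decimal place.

First find each source's level at the receiver (point-source: −20·log₁₀(r/r_ref)), then combine on an intensity basis.
packaged HVAC unit: 84.7 − 20·log₁₀(6.7/3.5) = 84.7 − 5.64 = 79.06 dB(A).
ultrasonic cleaner: 77.1 − 20·log₁₀(17.1/3.7) = 77.1 − 13.30 = 63.80 dB(A).
Σ 10^(L/10) = 8.294e+07 → L_total = 10·log₁₀(8.294e+07) = 79.19 dB(A).

79.2 dB(A)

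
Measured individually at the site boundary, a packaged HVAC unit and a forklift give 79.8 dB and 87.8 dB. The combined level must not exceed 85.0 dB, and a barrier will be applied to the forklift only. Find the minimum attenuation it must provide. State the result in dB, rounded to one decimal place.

4.4 dB

Fixed contribution from the other source: Σ 10^(L/10) = 10^(79.8/10) = 9.550e+07 (79.80 dB).
The limit corresponds to 10^(85.0/10) = 3.162e+08; subtracting the fixed part leaves 2.207e+08 for the forklift, i.e. 83.44 dB.
So the forklift must be reduced from 87.8 to 83.44 dB: IL = 4.36 dB.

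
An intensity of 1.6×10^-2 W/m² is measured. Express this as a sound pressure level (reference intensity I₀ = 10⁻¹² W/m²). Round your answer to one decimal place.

Dividing by I₀ shifts the exponent by 12: I/I₀ = 1.6×10^10.
L = 10·(0.2041 + 10) = 102.04 dB.

102.0 dB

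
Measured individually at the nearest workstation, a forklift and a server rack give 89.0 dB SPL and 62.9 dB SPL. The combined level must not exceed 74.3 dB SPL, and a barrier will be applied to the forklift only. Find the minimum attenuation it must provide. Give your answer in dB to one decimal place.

Everything except the forklift sums to 10^(62.9/10) = 1.950e+06 in linear terms, 62.90 dB SPL.
To meet 74.3 dB SPL overall, the treated forklift may contribute at most 10^(74.3/10) − 1.950e+06 = 2.497e+07, i.e. 73.97 dB SPL.
Required insertion loss = 89.0 − 73.97 = 15.03 dB.

15.0 dB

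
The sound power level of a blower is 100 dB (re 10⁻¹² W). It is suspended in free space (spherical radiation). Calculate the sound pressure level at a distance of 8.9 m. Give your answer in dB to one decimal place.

70.0 dB

The power spreads over a sphere of area 4π·r², so L_p = L_w − 10·log₁₀(4π·r²).
4π·r² = 995.4 m², 10·log₁₀ of that is 29.980 dB.
L_p = 100 − 29.980 = 70.02 dB.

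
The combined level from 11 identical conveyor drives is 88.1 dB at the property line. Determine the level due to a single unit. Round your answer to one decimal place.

Dividing the total intensity by 11 lowers the level by 10·log₁₀ 11 = 10.414 dB: L₁ = 88.1 − 10.414.

77.7 dB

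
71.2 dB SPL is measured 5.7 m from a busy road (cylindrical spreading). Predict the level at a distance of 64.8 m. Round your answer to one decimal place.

60.6 dB SPL

For a line source, L₂ = L₁ − 10·log₁₀(r₂/r₁).
L₂ = 71.2 − 10·log₁₀(64.8/5.7) = 71.2 − 10.557 = 60.64 dB SPL.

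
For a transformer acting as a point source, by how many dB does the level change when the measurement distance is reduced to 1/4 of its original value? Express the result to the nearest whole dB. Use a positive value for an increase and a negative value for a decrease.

Point-source spreading: ΔL = −20·log₁₀(r₂/r₁).
ΔL = −20·log₁₀(0.25) = +12.04 dB.

+12 dB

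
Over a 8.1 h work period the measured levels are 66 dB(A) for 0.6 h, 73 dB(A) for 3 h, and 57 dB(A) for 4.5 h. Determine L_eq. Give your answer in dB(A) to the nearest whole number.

The energy average is taken in the linear domain: L_eq = 10·log₁₀[(Σ tᵢ·10^(Lᵢ/10))/T], T = 8.1 h.
Σ tᵢ·10^(Lᵢ/10) = 0.6·10^(66/10) + 3·10^(73/10) + 4.5·10^(57/10) = 6.450e+07.
L_eq = 10·log₁₀(6.450e+07/8.1) = 69.01 dB(A).

69 dB(A)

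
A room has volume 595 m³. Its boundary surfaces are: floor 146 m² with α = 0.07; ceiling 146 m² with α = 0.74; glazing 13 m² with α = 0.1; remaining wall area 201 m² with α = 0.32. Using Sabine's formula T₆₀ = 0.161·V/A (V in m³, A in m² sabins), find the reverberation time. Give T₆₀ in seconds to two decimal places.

0.52 s

Summing Sᵢαᵢ: 146·0.07 + 146·0.74 + 13·0.1 + 201·0.32 = 183.88 m².
T₆₀ = 0.161 × 595 / 183.88 = 0.521 s.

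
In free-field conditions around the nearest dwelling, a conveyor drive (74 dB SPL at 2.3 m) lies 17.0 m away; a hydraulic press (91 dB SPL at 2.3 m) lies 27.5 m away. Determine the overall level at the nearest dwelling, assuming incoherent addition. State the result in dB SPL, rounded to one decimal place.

69.7 dB SPL

First find each source's level at the receiver (point-source: −20·log₁₀(r/r_ref)), then combine on an intensity basis.
conveyor drive: 74 − 20·log₁₀(17.0/2.3) = 74 − 17.37 = 56.63 dB SPL.
hydraulic press: 91 − 20·log₁₀(27.5/2.3) = 91 − 21.55 = 69.45 dB SPL.
Σ 10^(L/10) = 9.266e+06 → L_total = 10·log₁₀(9.266e+06) = 69.67 dB SPL.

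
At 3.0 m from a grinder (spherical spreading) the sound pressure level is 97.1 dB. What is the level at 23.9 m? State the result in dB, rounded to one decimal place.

79.1 dB

Spherical spreading from a point source gives a 20·log₁₀(r₂/r₁) drop.
L₂ = 97.1 − 20·log₁₀(23.9/3.0) = 97.1 − 18.026 = 79.07 dB.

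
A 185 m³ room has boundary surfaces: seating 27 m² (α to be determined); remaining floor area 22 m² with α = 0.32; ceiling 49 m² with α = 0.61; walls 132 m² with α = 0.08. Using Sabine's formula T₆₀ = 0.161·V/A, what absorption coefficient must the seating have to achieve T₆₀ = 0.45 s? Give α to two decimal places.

0.69

Required total absorption A = 0.161·185/0.45 = 66.19 m².
Absorption from the other surfaces = 22·0.32 + 49·0.61 + 132·0.08 = 47.49 m², so the seating must supply 18.70 m² over 27 m².
α = 18.70/27 = 0.693.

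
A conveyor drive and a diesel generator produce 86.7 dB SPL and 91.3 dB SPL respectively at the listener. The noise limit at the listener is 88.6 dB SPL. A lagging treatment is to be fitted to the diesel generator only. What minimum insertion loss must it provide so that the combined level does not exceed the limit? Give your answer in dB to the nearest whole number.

7 dB

Fixed contribution from the other source: Σ 10^(L/10) = 10^(86.7/10) = 4.677e+08 (86.70 dB SPL).
To meet 88.6 dB SPL overall, the treated diesel generator may contribute at most 10^(88.6/10) − 4.677e+08 = 2.567e+08, i.e. 84.09 dB SPL.
So the diesel generator must be reduced from 91.3 to 84.09 dB SPL: IL = 7.21 dB.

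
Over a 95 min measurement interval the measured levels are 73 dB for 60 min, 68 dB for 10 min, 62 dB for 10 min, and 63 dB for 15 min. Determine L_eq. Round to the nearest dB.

Weight each interval's intensity by its duration and average over T = 95 min:
Σ tᵢ·10^(Lᵢ/10) = 60·10^(73/10) + 10·10^(68/10) + 10·10^(62/10) + 15·10^(63/10) = 1.306e+09.
L_eq = 10·log₁₀(1.306e+09/95) = 71.38 dB.

71 dB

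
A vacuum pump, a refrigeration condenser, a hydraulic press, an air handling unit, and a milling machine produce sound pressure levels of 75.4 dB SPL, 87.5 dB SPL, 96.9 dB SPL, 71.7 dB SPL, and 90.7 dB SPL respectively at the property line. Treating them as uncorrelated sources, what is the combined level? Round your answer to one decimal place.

98.3 dB SPL

Incoherent sources combine by intensity addition: L_total = 10·log₁₀(Σ 10^(L_i/10)).
Σ 10^(L/10) = 10^(75.4/10) + 10^(87.5/10) + 10^(96.9/10) + 10^(71.7/10) + 10^(90.7/10) = 6.684e+09.
L_total = 10·log₁₀(6.684e+09) = 98.25 dB SPL.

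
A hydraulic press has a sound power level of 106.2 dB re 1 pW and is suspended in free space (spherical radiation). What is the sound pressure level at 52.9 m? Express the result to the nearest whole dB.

L_p = L_w − 10·log₁₀(4π·r²) with r = 52.9 m.
4π·r² = 3.517e+04 m², 10·log₁₀ of that is 45.461 dB.
L_p = 106.2 − 45.461 = 60.74 dB.

61 dB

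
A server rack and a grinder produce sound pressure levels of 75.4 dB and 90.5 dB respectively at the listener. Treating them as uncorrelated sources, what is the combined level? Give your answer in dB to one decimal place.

90.6 dB

Incoherent sources combine by intensity addition: L_total = 10·log₁₀(Σ 10^(L_i/10)).
Σ 10^(L/10) = 10^(75.4/10) + 10^(90.5/10) = 1.157e+09.
L_total = 10·log₁₀(1.157e+09) = 90.63 dB.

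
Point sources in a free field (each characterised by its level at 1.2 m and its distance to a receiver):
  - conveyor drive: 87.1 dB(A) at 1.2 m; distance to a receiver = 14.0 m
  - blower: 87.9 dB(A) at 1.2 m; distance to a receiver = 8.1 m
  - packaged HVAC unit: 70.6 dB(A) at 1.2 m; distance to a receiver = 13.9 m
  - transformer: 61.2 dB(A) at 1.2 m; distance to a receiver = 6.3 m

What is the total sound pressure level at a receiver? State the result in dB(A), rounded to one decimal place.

Apply inverse-square spreading to bring every level to the receiver, then sum 10^(L/10).
conveyor drive: 87.1 − 20·log₁₀(14.0/1.2) = 87.1 − 21.34 = 65.76 dB(A).
blower: 87.9 − 20·log₁₀(8.1/1.2) = 87.9 − 16.59 = 71.31 dB(A).
packaged HVAC unit: 70.6 − 20·log₁₀(13.9/1.2) = 70.6 − 21.28 = 49.32 dB(A).
transformer: 61.2 − 20·log₁₀(6.3/1.2) = 61.2 − 14.40 = 46.80 dB(A).
Σ 10^(L/10) = 1.743e+07 → L_total = 10·log₁₀(1.743e+07) = 72.41 dB(A).

72.4 dB(A)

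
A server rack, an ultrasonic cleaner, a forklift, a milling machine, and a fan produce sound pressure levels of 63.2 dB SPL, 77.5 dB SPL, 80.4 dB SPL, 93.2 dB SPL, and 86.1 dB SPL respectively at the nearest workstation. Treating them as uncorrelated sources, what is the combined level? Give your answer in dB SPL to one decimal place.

94.3 dB SPL

For uncorrelated sources the intensities add, so convert each level to linear form, sum, and take 10·log₁₀ of the total.
Σ 10^(L/10) = 10^(63.2/10) + 10^(77.5/10) + 10^(80.4/10) + 10^(93.2/10) + 10^(86.1/10) = 2.665e+09.
L_total = 10·log₁₀(2.665e+09) = 94.26 dB SPL.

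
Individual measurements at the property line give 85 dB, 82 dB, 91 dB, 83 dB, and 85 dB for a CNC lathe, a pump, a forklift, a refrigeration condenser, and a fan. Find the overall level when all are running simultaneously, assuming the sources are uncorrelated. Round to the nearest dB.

94 dB

For uncorrelated sources the intensities add, so convert each level to linear form, sum, and take 10·log₁₀ of the total.
Σ 10^(L/10) = 10^(85/10) + 10^(82/10) + 10^(91/10) + 10^(83/10) + 10^(85/10) = 2.249e+09.
L_total = 10·log₁₀(2.249e+09) = 93.52 dB.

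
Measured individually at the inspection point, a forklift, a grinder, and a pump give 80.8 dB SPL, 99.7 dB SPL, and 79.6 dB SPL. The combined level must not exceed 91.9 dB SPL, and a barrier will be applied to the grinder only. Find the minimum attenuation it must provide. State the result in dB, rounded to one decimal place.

Fixed contribution from the other sources: Σ 10^(L/10) = 10^(80.8/10) + 10^(79.6/10) = 2.114e+08 (83.25 dB SPL).
To meet 91.9 dB SPL overall, the treated grinder may contribute at most 10^(91.9/10) − 2.114e+08 = 1.337e+09, i.e. 91.26 dB SPL.
Required insertion loss = 99.7 − 91.26 = 8.44 dB.

8.4 dB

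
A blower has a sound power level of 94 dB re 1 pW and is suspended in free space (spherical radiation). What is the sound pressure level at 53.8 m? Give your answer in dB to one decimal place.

48.4 dB

Free-field spherical radiation: L_p = L_w − 10·log₁₀(4π·r²), r = 53.8 m.
4π·r² = 3.637e+04 m², 10·log₁₀ of that is 45.608 dB.
L_p = 94 − 45.608 = 48.39 dB.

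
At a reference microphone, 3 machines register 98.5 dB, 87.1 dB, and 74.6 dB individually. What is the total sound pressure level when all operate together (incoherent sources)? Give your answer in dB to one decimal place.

98.8 dB

For uncorrelated sources the intensities add, so convert each level to linear form, sum, and take 10·log₁₀ of the total.
Σ 10^(L/10) = 10^(98.5/10) + 10^(87.1/10) + 10^(74.6/10) = 7.621e+09.
L_total = 10·log₁₀(7.621e+09) = 98.82 dB.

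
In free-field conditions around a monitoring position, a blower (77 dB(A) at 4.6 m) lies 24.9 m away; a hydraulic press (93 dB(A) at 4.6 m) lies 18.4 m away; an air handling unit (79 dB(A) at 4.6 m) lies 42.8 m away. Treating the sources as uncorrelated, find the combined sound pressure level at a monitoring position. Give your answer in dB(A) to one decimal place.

Apply inverse-square spreading to bring every level to the receiver, then sum 10^(L/10).
blower: 77 − 20·log₁₀(24.9/4.6) = 77 − 14.67 = 62.33 dB(A).
hydraulic press: 93 − 20·log₁₀(18.4/4.6) = 93 − 12.04 = 80.96 dB(A).
air handling unit: 79 − 20·log₁₀(42.8/4.6) = 79 − 19.37 = 59.63 dB(A).
Σ 10^(L/10) = 1.273e+08 → L_total = 10·log₁₀(1.273e+08) = 81.05 dB(A).

81.0 dB(A)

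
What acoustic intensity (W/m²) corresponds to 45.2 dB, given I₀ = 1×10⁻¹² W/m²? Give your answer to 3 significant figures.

I = I₀·10^(L/10) = 10⁻¹² × 10^(45.2/10) = 10^(-7.480).

3.31e-08 W/m²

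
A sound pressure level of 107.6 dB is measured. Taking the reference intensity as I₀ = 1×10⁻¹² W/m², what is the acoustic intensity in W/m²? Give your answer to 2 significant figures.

L = 10·log₁₀(I/I₀) ⇒ I = I₀·10^(L/10) = 10⁻¹² × 10^10.76.

0.058 W/m²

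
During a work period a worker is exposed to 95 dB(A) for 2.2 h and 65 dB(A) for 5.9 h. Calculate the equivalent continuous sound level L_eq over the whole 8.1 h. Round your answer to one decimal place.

L_eq = 10·log₁₀[(1/T)·Σ tᵢ·10^(Lᵢ/10)] with T = 8.1 h.
Σ tᵢ·10^(Lᵢ/10) = 2.2·10^(95/10) + 5.9·10^(65/10) = 6.976e+09.
L_eq = 10·log₁₀(6.976e+09/8.1) = 89.35 dB(A).

89.4 dB(A)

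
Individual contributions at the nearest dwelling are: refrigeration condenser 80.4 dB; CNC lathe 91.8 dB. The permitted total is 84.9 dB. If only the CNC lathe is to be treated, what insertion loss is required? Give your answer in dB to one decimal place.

Everything except the CNC lathe sums to 10^(80.4/10) = 1.096e+08 in linear terms, 80.40 dB.
To meet 84.9 dB overall, the treated CNC lathe may contribute at most 10^(84.9/10) − 1.096e+08 = 1.994e+08, i.e. 83.00 dB.
So the CNC lathe must be reduced from 91.8 to 83.00 dB: IL = 8.80 dB.

8.8 dB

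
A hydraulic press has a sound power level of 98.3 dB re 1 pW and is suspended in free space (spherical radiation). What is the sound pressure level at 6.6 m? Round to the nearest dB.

The power spreads over a sphere of area 4π·r², so L_p = L_w − 10·log₁₀(4π·r²).
4π·r² = 547.4 m², 10·log₁₀ of that is 27.383 dB.
L_p = 98.3 − 27.383 = 70.92 dB.

71 dB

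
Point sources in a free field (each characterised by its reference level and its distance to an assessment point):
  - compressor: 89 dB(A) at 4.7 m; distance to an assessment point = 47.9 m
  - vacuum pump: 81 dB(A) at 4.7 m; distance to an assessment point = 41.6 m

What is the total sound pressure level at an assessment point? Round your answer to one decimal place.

Apply inverse-square spreading to bring every level to the receiver, then sum 10^(L/10).
compressor: 89 − 20·log₁₀(47.9/4.7) = 89 − 20.16 = 68.84 dB(A).
vacuum pump: 81 − 20·log₁₀(41.6/4.7) = 81 − 18.94 = 62.06 dB(A).
Σ 10^(L/10) = 9.255e+06 → L_total = 10·log₁₀(9.255e+06) = 69.66 dB(A).

69.7 dB(A)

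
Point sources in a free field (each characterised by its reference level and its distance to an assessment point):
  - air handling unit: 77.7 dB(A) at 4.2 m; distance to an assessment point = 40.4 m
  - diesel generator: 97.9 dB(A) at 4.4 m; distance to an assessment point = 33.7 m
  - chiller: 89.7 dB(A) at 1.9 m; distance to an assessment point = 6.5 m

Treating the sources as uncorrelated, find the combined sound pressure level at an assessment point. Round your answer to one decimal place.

82.7 dB(A)

Apply inverse-square spreading to bring every level to the receiver, then sum 10^(L/10).
air handling unit: 77.7 − 20·log₁₀(40.4/4.2) = 77.7 − 19.66 = 58.04 dB(A).
diesel generator: 97.9 − 20·log₁₀(33.7/4.4) = 97.9 − 17.68 = 80.22 dB(A).
chiller: 89.7 − 20·log₁₀(6.5/1.9) = 89.7 − 10.68 = 79.02 dB(A).
Σ 10^(L/10) = 1.855e+08 → L_total = 10·log₁₀(1.855e+08) = 82.68 dB(A).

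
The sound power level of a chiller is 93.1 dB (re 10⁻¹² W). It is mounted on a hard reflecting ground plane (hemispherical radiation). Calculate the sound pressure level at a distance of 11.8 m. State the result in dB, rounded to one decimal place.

Free-field hemispherical radiation: L_p = L_w − 10·log₁₀(2π·r²), r = 11.8 m.
2π·r² = 874.9 m², 10·log₁₀ of that is 29.419 dB.
L_p = 93.1 − 29.419 = 63.68 dB.

63.7 dB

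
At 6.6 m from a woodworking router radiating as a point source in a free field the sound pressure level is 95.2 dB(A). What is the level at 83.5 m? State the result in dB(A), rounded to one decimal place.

73.2 dB(A)

Spherical spreading from a point source gives a 20·log₁₀(r₂/r₁) drop.
L₂ = 95.2 − 20·log₁₀(83.5/6.6) = 95.2 − 22.043 = 73.16 dB(A).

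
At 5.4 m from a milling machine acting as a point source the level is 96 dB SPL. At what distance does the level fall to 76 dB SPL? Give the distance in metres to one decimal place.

Point-source spreading drops the level by 20·log₁₀(r₂/r₁); inverting, r₂/r₁ = 10^(ΔL/20).
r₂ = 5.4·10^((96−76)/20) = 5.4·10^(20.0/20) = 54.00 m.

54.0 m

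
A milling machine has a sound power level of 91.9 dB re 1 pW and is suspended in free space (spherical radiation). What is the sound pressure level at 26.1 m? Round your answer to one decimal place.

52.6 dB

The power spreads over a sphere of area 4π·r², so L_p = L_w − 10·log₁₀(4π·r²).
4π·r² = 8560 m², 10·log₁₀ of that is 39.325 dB.
L_p = 91.9 − 39.325 = 52.58 dB.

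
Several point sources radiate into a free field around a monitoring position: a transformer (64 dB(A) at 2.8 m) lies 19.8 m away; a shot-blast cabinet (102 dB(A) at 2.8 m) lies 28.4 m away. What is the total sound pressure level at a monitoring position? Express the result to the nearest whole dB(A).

82 dB(A)

First find each source's level at the receiver (point-source: −20·log₁₀(r/r_ref)), then combine on an intensity basis.
transformer: 64 − 20·log₁₀(19.8/2.8) = 64 − 16.99 = 47.01 dB(A).
shot-blast cabinet: 102 − 20·log₁₀(28.4/2.8) = 102 − 20.12 = 81.88 dB(A).
Σ 10^(L/10) = 1.541e+08 → L_total = 10·log₁₀(1.541e+08) = 81.88 dB(A).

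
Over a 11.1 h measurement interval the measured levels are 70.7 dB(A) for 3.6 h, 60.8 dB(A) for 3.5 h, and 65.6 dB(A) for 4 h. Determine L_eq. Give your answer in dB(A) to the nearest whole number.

Weight each interval's intensity by its duration and average over T = 11.1 h:
Σ tᵢ·10^(Lᵢ/10) = 3.6·10^(70.7/10) + 3.5·10^(60.8/10) + 4·10^(65.6/10) = 6.103e+07.
L_eq = 10·log₁₀(6.103e+07/11.1) = 67.40 dB(A).

67 dB(A)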